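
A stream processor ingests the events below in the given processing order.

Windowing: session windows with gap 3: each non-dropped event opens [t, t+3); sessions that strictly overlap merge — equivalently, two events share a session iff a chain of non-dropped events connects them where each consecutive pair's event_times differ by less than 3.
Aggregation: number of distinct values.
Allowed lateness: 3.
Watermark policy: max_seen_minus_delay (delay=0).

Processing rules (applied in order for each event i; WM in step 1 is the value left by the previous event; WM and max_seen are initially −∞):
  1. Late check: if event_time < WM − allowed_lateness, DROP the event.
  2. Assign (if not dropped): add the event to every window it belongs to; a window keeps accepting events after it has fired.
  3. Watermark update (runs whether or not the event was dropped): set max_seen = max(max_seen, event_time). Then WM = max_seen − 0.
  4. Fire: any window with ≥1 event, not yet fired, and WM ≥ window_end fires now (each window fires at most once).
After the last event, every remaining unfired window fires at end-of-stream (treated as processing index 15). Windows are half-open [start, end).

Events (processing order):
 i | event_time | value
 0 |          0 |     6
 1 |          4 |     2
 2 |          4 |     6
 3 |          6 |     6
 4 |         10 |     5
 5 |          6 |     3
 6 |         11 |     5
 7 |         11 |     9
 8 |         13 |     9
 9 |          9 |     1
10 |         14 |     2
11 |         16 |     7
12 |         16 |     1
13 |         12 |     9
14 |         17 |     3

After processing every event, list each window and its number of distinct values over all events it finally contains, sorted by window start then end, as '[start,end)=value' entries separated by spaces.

i=0 t=0 v=6: → [0,3); WM=0
i=1 t=4 v=2: → [4,7); WM=4
i=2 t=4 v=6: → [4,7); WM=4
i=3 t=6 v=6: → [4,9); WM=6
i=4 t=10 v=5: → [10,13); WM=10
i=5 t=6 v=3: DROP (t<10-3); WM=10
i=6 t=11 v=5: → [10,14); WM=11
i=7 t=11 v=9: → [10,14); WM=11
i=8 t=13 v=9: → [10,16); WM=13
i=9 t=9 v=1: DROP (t<13-3); WM=13
i=10 t=14 v=2: → [10,17); WM=14
i=11 t=16 v=7: → [10,19); WM=16
i=12 t=16 v=1: → [10,19); WM=16
i=13 t=12 v=9: DROP (t<16-3); WM=16
i=14 t=17 v=3: → [10,20); WM=17

[0,3)=1 [4,9)=2 [10,20)=6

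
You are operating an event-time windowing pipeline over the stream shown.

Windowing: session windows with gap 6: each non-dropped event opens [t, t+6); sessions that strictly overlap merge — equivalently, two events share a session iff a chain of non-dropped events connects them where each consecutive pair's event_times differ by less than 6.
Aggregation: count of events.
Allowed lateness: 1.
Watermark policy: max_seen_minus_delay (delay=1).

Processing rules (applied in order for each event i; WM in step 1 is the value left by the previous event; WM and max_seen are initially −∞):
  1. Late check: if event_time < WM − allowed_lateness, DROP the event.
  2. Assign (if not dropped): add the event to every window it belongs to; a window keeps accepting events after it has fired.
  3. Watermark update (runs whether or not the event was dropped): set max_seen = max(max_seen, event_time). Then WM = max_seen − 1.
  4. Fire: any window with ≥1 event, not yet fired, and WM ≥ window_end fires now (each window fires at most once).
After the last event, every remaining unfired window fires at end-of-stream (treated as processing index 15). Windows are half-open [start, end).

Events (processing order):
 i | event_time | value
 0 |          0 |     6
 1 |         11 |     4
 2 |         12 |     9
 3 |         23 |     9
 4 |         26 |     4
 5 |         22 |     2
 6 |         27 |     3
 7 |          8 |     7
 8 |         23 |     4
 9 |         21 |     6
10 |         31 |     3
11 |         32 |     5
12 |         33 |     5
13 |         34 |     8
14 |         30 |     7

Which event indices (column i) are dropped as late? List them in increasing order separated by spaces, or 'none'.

5 7 8 9 14

i=0 t=0 v=6: → [0,6); WM=-1
i=1 t=11 v=4: → [11,17); WM=10
i=2 t=12 v=9: → [11,18); WM=11
i=3 t=23 v=9: → [23,29); WM=22
i=4 t=26 v=4: → [23,32); WM=25
i=5 t=22 v=2: DROP (t<25-1); WM=25
i=6 t=27 v=3: → [23,33); WM=26
i=7 t=8 v=7: DROP (t<26-1); WM=26
i=8 t=23 v=4: DROP (t<26-1); WM=26
i=9 t=21 v=6: DROP (t<26-1); WM=26
i=10 t=31 v=3: → [23,37); WM=30
i=11 t=32 v=5: → [23,38); WM=31
i=12 t=33 v=5: → [23,39); WM=32
i=13 t=34 v=8: → [23,40); WM=33
i=14 t=30 v=7: DROP (t<33-1); WM=33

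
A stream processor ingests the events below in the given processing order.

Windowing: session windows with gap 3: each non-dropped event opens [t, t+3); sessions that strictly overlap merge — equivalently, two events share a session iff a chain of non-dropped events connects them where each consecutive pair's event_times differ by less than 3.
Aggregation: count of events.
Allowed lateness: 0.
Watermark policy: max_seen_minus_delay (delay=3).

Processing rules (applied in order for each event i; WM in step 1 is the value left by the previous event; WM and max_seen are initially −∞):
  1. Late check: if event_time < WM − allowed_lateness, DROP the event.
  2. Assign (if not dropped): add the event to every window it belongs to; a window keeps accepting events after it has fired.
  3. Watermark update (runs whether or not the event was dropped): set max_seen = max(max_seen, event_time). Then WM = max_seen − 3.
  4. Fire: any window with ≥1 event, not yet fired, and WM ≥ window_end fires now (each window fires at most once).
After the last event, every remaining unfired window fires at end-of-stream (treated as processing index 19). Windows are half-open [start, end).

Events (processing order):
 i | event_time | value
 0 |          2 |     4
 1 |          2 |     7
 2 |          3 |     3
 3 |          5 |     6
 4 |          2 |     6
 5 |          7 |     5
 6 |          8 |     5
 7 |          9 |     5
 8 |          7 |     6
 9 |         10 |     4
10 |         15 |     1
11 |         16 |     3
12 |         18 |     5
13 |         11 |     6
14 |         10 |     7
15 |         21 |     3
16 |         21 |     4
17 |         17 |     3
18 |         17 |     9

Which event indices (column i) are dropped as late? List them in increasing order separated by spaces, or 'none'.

i=0 t=2 v=4: → [2,5); WM=-1
i=1 t=2 v=7: → [2,5); WM=-1
i=2 t=3 v=3: → [2,6); WM=0
i=3 t=5 v=6: → [2,8); WM=2
i=4 t=2 v=6: → [2,8); WM=2
i=5 t=7 v=5: → [2,10); WM=4
i=6 t=8 v=5: → [2,11); WM=5
i=7 t=9 v=5: → [2,12); WM=6
i=8 t=7 v=6: → [2,12); WM=6
i=9 t=10 v=4: → [2,13); WM=7
i=10 t=15 v=1: → [15,18); WM=12
i=11 t=16 v=3: → [15,19); WM=13
i=12 t=18 v=5: → [15,21); WM=15
i=13 t=11 v=6: DROP (t<15-0); WM=15
i=14 t=10 v=7: DROP (t<15-0); WM=15
i=15 t=21 v=3: → [21,24); WM=18
i=16 t=21 v=4: → [21,24); WM=18
i=17 t=17 v=3: DROP (t<18-0); WM=18
i=18 t=17 v=9: DROP (t<18-0); WM=18

13 14 17 18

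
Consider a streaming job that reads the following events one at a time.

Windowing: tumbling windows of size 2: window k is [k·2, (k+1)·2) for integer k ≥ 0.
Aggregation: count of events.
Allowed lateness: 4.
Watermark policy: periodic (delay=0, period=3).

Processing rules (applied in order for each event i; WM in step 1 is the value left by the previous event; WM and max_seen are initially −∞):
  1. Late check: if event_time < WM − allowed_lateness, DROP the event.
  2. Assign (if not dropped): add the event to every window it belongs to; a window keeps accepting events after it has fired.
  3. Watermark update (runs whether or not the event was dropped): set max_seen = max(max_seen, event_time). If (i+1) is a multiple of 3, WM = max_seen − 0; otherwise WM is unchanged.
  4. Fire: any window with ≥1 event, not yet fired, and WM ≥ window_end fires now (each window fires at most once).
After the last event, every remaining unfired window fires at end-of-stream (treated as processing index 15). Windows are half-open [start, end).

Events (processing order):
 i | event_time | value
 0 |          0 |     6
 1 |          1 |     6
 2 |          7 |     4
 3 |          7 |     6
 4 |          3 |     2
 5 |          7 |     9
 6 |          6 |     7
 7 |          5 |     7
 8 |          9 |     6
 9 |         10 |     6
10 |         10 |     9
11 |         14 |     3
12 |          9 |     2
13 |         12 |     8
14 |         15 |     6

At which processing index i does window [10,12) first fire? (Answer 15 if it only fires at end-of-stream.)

i=0 t=0 v=6: → [0,2); WM=−∞
i=1 t=1 v=6: → [0,2); WM=−∞
i=2 t=7 v=4: → [6,8); WM=7; [0,2) fires=2
i=3 t=7 v=6: → [6,8); WM=7
i=4 t=3 v=2: → [2,4); WM=7; [2,4) fires=1
i=5 t=7 v=9: → [6,8); WM=7
i=6 t=6 v=7: → [6,8); WM=7
i=7 t=5 v=7: → [4,6); WM=7; [4,6) fires=1
i=8 t=9 v=6: → [8,10); WM=9; [6,8) fires=4
i=9 t=10 v=6: → [10,12); WM=9
i=10 t=10 v=9: → [10,12); WM=9
i=11 t=14 v=3: → [14,16); WM=14; [8,10) fires=1 [10,12) fires=2
i=12 t=9 v=2: DROP (t<14-4); WM=14
i=13 t=12 v=8: → [12,14); WM=14; [12,14) fires=1
i=14 t=15 v=6: → [14,16); WM=15

11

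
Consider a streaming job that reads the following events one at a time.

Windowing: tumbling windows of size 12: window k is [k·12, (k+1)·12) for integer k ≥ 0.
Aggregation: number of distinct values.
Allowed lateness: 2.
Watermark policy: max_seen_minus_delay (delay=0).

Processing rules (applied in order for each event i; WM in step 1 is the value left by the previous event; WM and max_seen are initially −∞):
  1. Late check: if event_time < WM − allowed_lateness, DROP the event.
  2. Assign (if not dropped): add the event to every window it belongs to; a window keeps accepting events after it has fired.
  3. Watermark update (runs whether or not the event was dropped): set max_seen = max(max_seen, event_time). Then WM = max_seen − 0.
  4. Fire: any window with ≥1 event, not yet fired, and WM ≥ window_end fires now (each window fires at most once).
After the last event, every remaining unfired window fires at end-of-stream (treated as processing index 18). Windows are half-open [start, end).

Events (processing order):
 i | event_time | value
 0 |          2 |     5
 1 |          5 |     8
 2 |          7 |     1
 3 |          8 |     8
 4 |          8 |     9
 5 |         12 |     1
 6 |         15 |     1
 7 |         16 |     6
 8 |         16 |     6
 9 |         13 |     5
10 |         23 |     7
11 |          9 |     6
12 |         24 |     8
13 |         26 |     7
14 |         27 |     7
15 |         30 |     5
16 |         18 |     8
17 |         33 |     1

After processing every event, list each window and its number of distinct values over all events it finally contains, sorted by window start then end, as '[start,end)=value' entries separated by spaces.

i=0 t=2 v=5: → [0,12); WM=2
i=1 t=5 v=8: → [0,12); WM=5
i=2 t=7 v=1: → [0,12); WM=7
i=3 t=8 v=8: → [0,12); WM=8
i=4 t=8 v=9: → [0,12); WM=8
i=5 t=12 v=1: → [12,24); WM=12; [0,12) fires=4
i=6 t=15 v=1: → [12,24); WM=15
i=7 t=16 v=6: → [12,24); WM=16
i=8 t=16 v=6: → [12,24); WM=16
i=9 t=13 v=5: DROP (t<16-2); WM=16
i=10 t=23 v=7: → [12,24); WM=23
i=11 t=9 v=6: DROP (t<23-2); WM=23
i=12 t=24 v=8: → [24,36); WM=24; [12,24) fires=3
i=13 t=26 v=7: → [24,36); WM=26
i=14 t=27 v=7: → [24,36); WM=27
i=15 t=30 v=5: → [24,36); WM=30
i=16 t=18 v=8: DROP (t<30-2); WM=30
i=17 t=33 v=1: → [24,36); WM=33

[0,12)=4 [12,24)=3 [24,36)=4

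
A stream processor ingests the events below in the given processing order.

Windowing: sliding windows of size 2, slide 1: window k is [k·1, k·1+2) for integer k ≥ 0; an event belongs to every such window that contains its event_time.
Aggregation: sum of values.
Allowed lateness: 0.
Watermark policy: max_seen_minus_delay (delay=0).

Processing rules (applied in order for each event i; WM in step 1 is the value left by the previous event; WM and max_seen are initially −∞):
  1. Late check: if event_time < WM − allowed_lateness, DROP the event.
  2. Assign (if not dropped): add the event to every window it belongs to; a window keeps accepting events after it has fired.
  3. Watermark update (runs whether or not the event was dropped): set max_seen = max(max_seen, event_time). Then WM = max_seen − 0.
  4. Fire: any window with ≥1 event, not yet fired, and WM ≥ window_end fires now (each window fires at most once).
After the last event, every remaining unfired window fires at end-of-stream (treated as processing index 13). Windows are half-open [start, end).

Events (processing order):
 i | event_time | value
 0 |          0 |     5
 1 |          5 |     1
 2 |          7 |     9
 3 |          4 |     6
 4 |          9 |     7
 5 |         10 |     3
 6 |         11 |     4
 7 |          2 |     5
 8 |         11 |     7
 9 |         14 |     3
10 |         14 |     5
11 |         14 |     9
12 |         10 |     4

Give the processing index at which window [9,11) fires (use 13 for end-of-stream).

6

i=0 t=0 v=5: → [0,2); WM=0
i=1 t=5 v=1: → [5,7),[4,6); WM=5; [0,2) fires=5
i=2 t=7 v=9: → [7,9),[6,8); WM=7; [4,6) fires=1 [5,7) fires=1
i=3 t=4 v=6: DROP (t<7-0); WM=7
i=4 t=9 v=7: → [9,11),[8,10); WM=9; [6,8) fires=9 [7,9) fires=9
i=5 t=10 v=3: → [10,12),[9,11); WM=10; [8,10) fires=7
i=6 t=11 v=4: → [11,13),[10,12); WM=11; [9,11) fires=10
i=7 t=2 v=5: DROP (t<11-0); WM=11
i=8 t=11 v=7: → [11,13),[10,12); WM=11
i=9 t=14 v=3: → [14,16),[13,15); WM=14; [10,12) fires=14 [11,13) fires=11
i=10 t=14 v=5: → [14,16),[13,15); WM=14
i=11 t=14 v=9: → [14,16),[13,15); WM=14
i=12 t=10 v=4: DROP (t<14-0); WM=14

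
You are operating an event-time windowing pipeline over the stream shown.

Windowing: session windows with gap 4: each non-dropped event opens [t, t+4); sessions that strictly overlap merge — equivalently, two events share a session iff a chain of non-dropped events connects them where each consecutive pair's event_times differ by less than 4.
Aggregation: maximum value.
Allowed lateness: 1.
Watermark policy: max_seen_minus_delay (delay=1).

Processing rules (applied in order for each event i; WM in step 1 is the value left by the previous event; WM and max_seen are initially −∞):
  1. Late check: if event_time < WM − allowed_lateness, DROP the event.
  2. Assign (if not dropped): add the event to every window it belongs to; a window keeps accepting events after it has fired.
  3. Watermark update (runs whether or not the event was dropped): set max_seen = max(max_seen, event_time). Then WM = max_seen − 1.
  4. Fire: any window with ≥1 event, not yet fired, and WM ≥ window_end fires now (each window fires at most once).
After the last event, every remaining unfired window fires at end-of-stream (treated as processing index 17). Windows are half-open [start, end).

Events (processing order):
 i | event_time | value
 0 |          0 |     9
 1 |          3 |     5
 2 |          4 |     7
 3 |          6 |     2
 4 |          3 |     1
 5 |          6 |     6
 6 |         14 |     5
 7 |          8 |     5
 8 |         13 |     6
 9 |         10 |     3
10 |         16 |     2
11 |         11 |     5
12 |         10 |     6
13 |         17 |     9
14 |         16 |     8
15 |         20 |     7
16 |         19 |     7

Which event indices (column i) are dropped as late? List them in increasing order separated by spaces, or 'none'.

4 7 9 11 12

i=0 t=0 v=9: → [0,4); WM=-1
i=1 t=3 v=5: → [0,7); WM=2
i=2 t=4 v=7: → [0,8); WM=3
i=3 t=6 v=2: → [0,10); WM=5
i=4 t=3 v=1: DROP (t<5-1); WM=5
i=5 t=6 v=6: → [0,10); WM=5
i=6 t=14 v=5: → [14,18); WM=13
i=7 t=8 v=5: DROP (t<13-1); WM=13
i=8 t=13 v=6: → [13,18); WM=13
i=9 t=10 v=3: DROP (t<13-1); WM=13
i=10 t=16 v=2: → [13,20); WM=15
i=11 t=11 v=5: DROP (t<15-1); WM=15
i=12 t=10 v=6: DROP (t<15-1); WM=15
i=13 t=17 v=9: → [13,21); WM=16
i=14 t=16 v=8: → [13,21); WM=16
i=15 t=20 v=7: → [13,24); WM=19
i=16 t=19 v=7: → [13,24); WM=19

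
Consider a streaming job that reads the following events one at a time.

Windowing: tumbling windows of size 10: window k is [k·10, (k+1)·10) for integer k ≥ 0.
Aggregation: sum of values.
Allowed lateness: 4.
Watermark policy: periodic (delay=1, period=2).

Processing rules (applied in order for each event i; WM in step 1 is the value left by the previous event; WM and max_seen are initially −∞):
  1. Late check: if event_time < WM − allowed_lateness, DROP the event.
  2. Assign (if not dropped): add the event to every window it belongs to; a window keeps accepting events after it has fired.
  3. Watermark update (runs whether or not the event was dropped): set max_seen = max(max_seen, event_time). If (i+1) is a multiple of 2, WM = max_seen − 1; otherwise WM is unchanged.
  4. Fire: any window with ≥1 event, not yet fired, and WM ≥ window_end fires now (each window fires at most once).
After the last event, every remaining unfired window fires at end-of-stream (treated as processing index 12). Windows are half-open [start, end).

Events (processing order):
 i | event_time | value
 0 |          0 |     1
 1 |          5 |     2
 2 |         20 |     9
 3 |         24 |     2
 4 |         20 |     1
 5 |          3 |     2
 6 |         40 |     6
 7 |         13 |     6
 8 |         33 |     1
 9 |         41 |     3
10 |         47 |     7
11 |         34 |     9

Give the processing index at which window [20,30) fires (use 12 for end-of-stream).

7

i=0 t=0 v=1: → [0,10); WM=−∞
i=1 t=5 v=2: → [0,10); WM=4
i=2 t=20 v=9: → [20,30); WM=4
i=3 t=24 v=2: → [20,30); WM=23; [0,10) fires=3
i=4 t=20 v=1: → [20,30); WM=23
i=5 t=3 v=2: DROP (t<23-4); WM=23
i=6 t=40 v=6: → [40,50); WM=23
i=7 t=13 v=6: DROP (t<23-4); WM=39; [20,30) fires=12
i=8 t=33 v=1: DROP (t<39-4); WM=39
i=9 t=41 v=3: → [40,50); WM=40
i=10 t=47 v=7: → [40,50); WM=40
i=11 t=34 v=9: DROP (t<40-4); WM=46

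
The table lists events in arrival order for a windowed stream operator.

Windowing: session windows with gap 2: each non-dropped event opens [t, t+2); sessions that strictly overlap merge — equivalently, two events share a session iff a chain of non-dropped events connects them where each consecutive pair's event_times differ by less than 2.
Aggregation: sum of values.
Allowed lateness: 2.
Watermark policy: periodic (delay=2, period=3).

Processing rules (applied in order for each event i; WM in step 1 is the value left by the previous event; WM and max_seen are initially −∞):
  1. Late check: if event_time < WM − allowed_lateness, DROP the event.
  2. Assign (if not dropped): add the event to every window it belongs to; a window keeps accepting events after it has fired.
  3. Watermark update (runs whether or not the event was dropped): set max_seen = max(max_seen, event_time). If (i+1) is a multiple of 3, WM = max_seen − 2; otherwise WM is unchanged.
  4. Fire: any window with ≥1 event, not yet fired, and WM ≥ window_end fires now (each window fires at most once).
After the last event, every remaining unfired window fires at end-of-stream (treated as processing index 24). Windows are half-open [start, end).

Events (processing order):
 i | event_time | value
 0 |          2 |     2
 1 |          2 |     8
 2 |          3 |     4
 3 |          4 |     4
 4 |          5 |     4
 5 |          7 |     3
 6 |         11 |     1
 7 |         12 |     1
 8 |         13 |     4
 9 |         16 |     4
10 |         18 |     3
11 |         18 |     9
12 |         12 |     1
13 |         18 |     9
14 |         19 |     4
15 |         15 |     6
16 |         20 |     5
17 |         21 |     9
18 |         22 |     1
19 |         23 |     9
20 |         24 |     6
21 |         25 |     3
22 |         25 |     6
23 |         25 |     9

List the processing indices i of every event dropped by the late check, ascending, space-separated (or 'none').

12

i=0 t=2 v=2: → [2,4); WM=−∞
i=1 t=2 v=8: → [2,4); WM=−∞
i=2 t=3 v=4: → [2,5); WM=1
i=3 t=4 v=4: → [2,6); WM=1
i=4 t=5 v=4: → [2,7); WM=1
i=5 t=7 v=3: → [7,9); WM=5
i=6 t=11 v=1: → [11,13); WM=5
i=7 t=12 v=1: → [11,14); WM=5
i=8 t=13 v=4: → [11,15); WM=11
i=9 t=16 v=4: → [16,18); WM=11
i=10 t=18 v=3: → [18,20); WM=11
i=11 t=18 v=9: → [18,20); WM=16
i=12 t=12 v=1: DROP (t<16-2); WM=16
i=13 t=18 v=9: → [18,20); WM=16
i=14 t=19 v=4: → [18,21); WM=17
i=15 t=15 v=6: → [15,18); WM=17
i=16 t=20 v=5: → [18,22); WM=17
i=17 t=21 v=9: → [18,23); WM=19
i=18 t=22 v=1: → [18,24); WM=19
i=19 t=23 v=9: → [18,25); WM=19
i=20 t=24 v=6: → [18,26); WM=22
i=21 t=25 v=3: → [18,27); WM=22
i=22 t=25 v=6: → [18,27); WM=22
i=23 t=25 v=9: → [18,27); WM=23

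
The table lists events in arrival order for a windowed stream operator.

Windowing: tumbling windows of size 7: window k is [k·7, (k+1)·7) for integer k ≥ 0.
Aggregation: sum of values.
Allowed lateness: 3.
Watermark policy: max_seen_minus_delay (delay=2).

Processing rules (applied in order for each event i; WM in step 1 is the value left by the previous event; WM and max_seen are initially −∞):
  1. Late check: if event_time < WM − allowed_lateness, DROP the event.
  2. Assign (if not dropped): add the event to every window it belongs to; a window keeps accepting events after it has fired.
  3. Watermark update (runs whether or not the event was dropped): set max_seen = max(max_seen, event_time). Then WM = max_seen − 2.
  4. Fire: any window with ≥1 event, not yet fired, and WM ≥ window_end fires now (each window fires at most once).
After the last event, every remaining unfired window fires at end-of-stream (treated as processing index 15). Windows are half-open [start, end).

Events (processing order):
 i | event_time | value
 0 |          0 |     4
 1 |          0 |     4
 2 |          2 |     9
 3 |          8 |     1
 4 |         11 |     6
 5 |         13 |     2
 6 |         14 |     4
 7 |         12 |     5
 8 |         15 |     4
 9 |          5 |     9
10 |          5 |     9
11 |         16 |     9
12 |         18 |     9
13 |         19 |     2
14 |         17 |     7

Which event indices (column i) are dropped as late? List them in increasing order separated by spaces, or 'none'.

9 10

i=0 t=0 v=4: → [0,7); WM=-2
i=1 t=0 v=4: → [0,7); WM=-2
i=2 t=2 v=9: → [0,7); WM=0
i=3 t=8 v=1: → [7,14); WM=6
i=4 t=11 v=6: → [7,14); WM=9; [0,7) fires=17
i=5 t=13 v=2: → [7,14); WM=11
i=6 t=14 v=4: → [14,21); WM=12
i=7 t=12 v=5: → [7,14); WM=12
i=8 t=15 v=4: → [14,21); WM=13
i=9 t=5 v=9: DROP (t<13-3); WM=13
i=10 t=5 v=9: DROP (t<13-3); WM=13
i=11 t=16 v=9: → [14,21); WM=14; [7,14) fires=14
i=12 t=18 v=9: → [14,21); WM=16
i=13 t=19 v=2: → [14,21); WM=17
i=14 t=17 v=7: → [14,21); WM=17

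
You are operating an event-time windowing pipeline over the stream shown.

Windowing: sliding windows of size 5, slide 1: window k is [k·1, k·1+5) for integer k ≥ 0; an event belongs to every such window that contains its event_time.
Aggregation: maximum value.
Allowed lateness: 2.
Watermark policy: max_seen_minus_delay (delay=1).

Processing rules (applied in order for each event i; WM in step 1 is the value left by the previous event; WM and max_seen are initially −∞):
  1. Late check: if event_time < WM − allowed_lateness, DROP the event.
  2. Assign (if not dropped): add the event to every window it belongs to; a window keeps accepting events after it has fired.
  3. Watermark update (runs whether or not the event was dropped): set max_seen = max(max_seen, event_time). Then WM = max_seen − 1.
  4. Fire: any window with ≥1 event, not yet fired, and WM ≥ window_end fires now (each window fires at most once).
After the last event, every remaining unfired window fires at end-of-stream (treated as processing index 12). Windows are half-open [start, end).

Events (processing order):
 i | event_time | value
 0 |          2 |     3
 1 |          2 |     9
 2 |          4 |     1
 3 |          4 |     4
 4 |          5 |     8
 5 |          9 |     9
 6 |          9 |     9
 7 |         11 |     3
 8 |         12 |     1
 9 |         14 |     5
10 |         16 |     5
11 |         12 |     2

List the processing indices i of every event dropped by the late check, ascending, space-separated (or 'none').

11

i=0 t=2 v=3: → [2,7),[1,6),[0,5); WM=1
i=1 t=2 v=9: → [2,7),[1,6),[0,5); WM=1
i=2 t=4 v=1: → [4,9),[3,8),[2,7),[1,6),[0,5); WM=3
i=3 t=4 v=4: → [4,9),[3,8),[2,7),[1,6),[0,5); WM=3
i=4 t=5 v=8: → [5,10),[4,9),[3,8),[2,7),[1,6); WM=4
i=5 t=9 v=9: → [9,14),[8,13),[7,12),[6,11),[5,10); WM=8; [0,5) fires=9 [1,6) fires=9 [2,7) fires=9 [3,8) fires=8
i=6 t=9 v=9: → [9,14),[8,13),[7,12),[6,11),[5,10); WM=8
i=7 t=11 v=3: → [11,16),[10,15),[9,14),[8,13),[7,12); WM=10; [4,9) fires=8 [5,10) fires=9
i=8 t=12 v=1: → [12,17),[11,16),[10,15),[9,14),[8,13); WM=11; [6,11) fires=9
i=9 t=14 v=5: → [14,19),[13,18),[12,17),[11,16),[10,15); WM=13; [7,12) fires=9 [8,13) fires=9
i=10 t=16 v=5: → [16,21),[15,20),[14,19),[13,18),[12,17); WM=15; [9,14) fires=9 [10,15) fires=5
i=11 t=12 v=2: DROP (t<15-2); WM=15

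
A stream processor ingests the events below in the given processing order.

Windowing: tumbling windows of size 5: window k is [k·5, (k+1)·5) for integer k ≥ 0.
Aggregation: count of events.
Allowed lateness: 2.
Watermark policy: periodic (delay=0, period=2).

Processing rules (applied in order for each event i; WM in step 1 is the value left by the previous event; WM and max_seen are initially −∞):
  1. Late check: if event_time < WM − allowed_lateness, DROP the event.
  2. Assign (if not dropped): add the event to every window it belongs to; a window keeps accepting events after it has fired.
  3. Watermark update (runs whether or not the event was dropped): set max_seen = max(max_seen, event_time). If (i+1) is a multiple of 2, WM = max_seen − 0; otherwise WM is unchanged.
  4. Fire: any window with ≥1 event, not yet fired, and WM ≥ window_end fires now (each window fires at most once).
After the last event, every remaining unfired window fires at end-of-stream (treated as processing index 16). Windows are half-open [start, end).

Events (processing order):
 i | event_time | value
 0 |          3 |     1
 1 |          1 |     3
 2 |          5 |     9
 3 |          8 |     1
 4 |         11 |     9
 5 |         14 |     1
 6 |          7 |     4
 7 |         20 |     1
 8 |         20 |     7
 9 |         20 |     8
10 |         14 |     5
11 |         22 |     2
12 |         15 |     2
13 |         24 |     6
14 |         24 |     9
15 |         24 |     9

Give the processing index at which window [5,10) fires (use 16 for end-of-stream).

5

i=0 t=3 v=1: → [0,5); WM=−∞
i=1 t=1 v=3: → [0,5); WM=3
i=2 t=5 v=9: → [5,10); WM=3
i=3 t=8 v=1: → [5,10); WM=8; [0,5) fires=2
i=4 t=11 v=9: → [10,15); WM=8
i=5 t=14 v=1: → [10,15); WM=14; [5,10) fires=2
i=6 t=7 v=4: DROP (t<14-2); WM=14
i=7 t=20 v=1: → [20,25); WM=20; [10,15) fires=2
i=8 t=20 v=7: → [20,25); WM=20
i=9 t=20 v=8: → [20,25); WM=20
i=10 t=14 v=5: DROP (t<20-2); WM=20
i=11 t=22 v=2: → [20,25); WM=22
i=12 t=15 v=2: DROP (t<22-2); WM=22
i=13 t=24 v=6: → [20,25); WM=24
i=14 t=24 v=9: → [20,25); WM=24
i=15 t=24 v=9: → [20,25); WM=24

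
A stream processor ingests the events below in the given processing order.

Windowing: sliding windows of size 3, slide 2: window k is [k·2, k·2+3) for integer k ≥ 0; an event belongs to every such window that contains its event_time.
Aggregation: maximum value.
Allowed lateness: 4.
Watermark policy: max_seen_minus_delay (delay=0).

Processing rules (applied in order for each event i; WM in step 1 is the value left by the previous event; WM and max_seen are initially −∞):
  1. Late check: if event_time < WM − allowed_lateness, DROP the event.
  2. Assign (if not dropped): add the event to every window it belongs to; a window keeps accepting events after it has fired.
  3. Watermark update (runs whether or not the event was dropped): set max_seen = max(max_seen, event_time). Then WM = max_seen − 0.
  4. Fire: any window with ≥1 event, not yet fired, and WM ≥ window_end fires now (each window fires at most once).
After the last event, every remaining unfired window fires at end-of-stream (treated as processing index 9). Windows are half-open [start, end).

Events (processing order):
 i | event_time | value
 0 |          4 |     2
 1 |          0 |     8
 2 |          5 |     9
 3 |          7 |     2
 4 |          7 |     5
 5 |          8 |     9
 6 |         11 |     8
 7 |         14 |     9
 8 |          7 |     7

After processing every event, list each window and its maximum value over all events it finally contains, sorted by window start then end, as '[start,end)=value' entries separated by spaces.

[0,3)=8 [2,5)=2 [4,7)=9 [6,9)=9 [8,11)=9 [10,13)=8 [12,15)=9 [14,17)=9

i=0 t=4 v=2: → [4,7),[2,5); WM=4
i=1 t=0 v=8: → [0,3); WM=4; [0,3) fires=8
i=2 t=5 v=9: → [4,7); WM=5; [2,5) fires=2
i=3 t=7 v=2: → [6,9); WM=7; [4,7) fires=9
i=4 t=7 v=5: → [6,9); WM=7
i=5 t=8 v=9: → [8,11),[6,9); WM=8
i=6 t=11 v=8: → [10,13); WM=11; [6,9) fires=9 [8,11) fires=9
i=7 t=14 v=9: → [14,17),[12,15); WM=14; [10,13) fires=8
i=8 t=7 v=7: DROP (t<14-4); WM=14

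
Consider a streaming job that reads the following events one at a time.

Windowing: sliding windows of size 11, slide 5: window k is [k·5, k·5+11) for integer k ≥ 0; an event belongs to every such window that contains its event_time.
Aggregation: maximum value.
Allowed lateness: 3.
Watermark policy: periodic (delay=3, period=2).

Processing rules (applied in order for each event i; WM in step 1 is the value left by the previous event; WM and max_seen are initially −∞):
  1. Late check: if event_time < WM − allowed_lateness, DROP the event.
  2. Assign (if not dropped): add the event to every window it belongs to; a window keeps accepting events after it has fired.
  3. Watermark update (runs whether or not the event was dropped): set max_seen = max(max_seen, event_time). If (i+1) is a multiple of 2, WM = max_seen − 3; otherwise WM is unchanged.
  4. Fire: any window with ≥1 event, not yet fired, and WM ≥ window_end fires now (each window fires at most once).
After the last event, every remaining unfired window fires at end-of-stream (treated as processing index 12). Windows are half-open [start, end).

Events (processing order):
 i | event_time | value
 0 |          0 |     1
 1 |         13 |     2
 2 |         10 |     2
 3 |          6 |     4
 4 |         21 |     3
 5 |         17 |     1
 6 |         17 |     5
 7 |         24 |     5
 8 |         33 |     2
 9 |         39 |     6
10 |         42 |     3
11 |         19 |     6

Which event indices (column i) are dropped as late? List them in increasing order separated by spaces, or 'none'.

3 11

i=0 t=0 v=1: → [0,11); WM=−∞
i=1 t=13 v=2: → [10,21),[5,16); WM=10
i=2 t=10 v=2: → [10,21),[5,16),[0,11); WM=10
i=3 t=6 v=4: DROP (t<10-3); WM=10
i=4 t=21 v=3: → [20,31),[15,26); WM=10
i=5 t=17 v=1: → [15,26),[10,21); WM=18; [0,11) fires=2 [5,16) fires=2
i=6 t=17 v=5: → [15,26),[10,21); WM=18
i=7 t=24 v=5: → [20,31),[15,26); WM=21; [10,21) fires=5
i=8 t=33 v=2: → [30,41),[25,36); WM=21
i=9 t=39 v=6: → [35,46),[30,41); WM=36; [15,26) fires=5 [20,31) fires=5 [25,36) fires=2
i=10 t=42 v=3: → [40,51),[35,46); WM=36
i=11 t=19 v=6: DROP (t<36-3); WM=39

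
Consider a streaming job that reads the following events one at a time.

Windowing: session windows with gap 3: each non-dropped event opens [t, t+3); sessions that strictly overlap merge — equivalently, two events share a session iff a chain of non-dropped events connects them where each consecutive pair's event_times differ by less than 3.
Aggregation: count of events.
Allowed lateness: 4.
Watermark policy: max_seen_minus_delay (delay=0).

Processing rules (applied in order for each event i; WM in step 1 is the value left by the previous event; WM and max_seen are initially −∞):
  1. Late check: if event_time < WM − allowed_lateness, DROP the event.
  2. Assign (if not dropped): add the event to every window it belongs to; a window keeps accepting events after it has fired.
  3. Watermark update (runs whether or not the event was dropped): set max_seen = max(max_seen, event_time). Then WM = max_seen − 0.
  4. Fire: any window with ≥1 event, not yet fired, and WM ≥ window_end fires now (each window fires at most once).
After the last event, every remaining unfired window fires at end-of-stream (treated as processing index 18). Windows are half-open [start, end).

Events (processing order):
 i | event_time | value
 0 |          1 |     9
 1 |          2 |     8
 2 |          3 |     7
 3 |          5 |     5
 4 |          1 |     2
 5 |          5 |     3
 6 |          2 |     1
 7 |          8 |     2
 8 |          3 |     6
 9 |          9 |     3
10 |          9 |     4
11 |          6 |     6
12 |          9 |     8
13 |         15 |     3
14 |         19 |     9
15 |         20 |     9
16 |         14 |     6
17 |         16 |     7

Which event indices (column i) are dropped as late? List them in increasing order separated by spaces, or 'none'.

i=0 t=1 v=9: → [1,4); WM=1
i=1 t=2 v=8: → [1,5); WM=2
i=2 t=3 v=7: → [1,6); WM=3
i=3 t=5 v=5: → [1,8); WM=5
i=4 t=1 v=2: → [1,8); WM=5
i=5 t=5 v=3: → [1,8); WM=5
i=6 t=2 v=1: → [1,8); WM=5
i=7 t=8 v=2: → [8,11); WM=8
i=8 t=3 v=6: DROP (t<8-4); WM=8
i=9 t=9 v=3: → [8,12); WM=9
i=10 t=9 v=4: → [8,12); WM=9
i=11 t=6 v=6: → [1,12); WM=9
i=12 t=9 v=8: → [1,12); WM=9
i=13 t=15 v=3: → [15,18); WM=15
i=14 t=19 v=9: → [19,22); WM=19
i=15 t=20 v=9: → [19,23); WM=20
i=16 t=14 v=6: DROP (t<20-4); WM=20
i=17 t=16 v=7: → [15,19); WM=20

8 16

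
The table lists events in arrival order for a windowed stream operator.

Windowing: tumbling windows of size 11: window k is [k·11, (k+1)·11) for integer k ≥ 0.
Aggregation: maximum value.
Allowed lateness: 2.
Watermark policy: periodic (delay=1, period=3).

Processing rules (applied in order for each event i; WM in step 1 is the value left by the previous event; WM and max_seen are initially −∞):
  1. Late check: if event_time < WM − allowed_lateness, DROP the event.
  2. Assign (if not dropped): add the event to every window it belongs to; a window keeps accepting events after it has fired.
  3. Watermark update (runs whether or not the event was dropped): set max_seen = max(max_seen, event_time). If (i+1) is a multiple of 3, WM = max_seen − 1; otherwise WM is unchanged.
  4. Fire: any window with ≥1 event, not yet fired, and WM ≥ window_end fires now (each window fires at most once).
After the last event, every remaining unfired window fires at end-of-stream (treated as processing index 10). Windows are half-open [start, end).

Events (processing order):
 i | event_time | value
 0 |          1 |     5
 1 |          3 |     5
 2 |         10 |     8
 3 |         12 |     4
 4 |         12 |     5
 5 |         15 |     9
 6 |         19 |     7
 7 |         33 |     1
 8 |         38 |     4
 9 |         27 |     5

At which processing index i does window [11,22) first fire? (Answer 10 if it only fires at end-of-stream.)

8

i=0 t=1 v=5: → [0,11); WM=−∞
i=1 t=3 v=5: → [0,11); WM=−∞
i=2 t=10 v=8: → [0,11); WM=9
i=3 t=12 v=4: → [11,22); WM=9
i=4 t=12 v=5: → [11,22); WM=9
i=5 t=15 v=9: → [11,22); WM=14; [0,11) fires=8
i=6 t=19 v=7: → [11,22); WM=14
i=7 t=33 v=1: → [33,44); WM=14
i=8 t=38 v=4: → [33,44); WM=37; [11,22) fires=9
i=9 t=27 v=5: DROP (t<37-2); WM=37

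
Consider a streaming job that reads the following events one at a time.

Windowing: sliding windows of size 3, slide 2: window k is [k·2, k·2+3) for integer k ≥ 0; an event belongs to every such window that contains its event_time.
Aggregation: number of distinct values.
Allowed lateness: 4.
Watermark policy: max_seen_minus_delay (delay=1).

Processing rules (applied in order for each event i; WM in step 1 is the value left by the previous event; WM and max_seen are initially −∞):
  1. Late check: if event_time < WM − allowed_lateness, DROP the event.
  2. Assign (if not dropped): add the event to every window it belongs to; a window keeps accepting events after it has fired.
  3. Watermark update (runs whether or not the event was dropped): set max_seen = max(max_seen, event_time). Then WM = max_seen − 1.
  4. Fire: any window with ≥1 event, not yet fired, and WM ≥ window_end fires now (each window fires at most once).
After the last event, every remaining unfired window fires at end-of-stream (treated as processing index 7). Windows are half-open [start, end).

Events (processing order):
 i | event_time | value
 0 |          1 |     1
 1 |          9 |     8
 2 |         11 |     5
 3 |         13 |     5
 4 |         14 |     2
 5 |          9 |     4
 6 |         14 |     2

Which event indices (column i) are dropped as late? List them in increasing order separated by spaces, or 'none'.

i=0 t=1 v=1: → [0,3); WM=0
i=1 t=9 v=8: → [8,11); WM=8; [0,3) fires=1
i=2 t=11 v=5: → [10,13); WM=10
i=3 t=13 v=5: → [12,15); WM=12; [8,11) fires=1
i=4 t=14 v=2: → [14,17),[12,15); WM=13; [10,13) fires=1
i=5 t=9 v=4: → [8,11); WM=13
i=6 t=14 v=2: → [14,17),[12,15); WM=13

none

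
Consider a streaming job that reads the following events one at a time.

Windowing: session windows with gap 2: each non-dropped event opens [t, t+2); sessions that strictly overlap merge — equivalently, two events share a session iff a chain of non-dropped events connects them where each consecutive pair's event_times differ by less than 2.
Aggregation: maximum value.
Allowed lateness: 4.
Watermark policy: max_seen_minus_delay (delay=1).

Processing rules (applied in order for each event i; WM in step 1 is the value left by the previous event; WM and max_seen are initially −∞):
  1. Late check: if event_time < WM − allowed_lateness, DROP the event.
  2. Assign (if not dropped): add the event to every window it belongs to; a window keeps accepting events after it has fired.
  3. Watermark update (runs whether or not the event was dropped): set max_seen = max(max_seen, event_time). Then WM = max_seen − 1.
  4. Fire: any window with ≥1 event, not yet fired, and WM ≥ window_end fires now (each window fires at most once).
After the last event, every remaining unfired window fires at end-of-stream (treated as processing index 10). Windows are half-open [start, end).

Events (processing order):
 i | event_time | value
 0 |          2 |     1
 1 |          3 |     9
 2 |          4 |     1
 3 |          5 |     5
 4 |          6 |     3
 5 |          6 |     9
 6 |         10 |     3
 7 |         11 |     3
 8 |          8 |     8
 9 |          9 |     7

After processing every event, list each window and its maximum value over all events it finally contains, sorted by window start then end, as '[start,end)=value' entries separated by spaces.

[2,8)=9 [8,13)=8

i=0 t=2 v=1: → [2,4); WM=1
i=1 t=3 v=9: → [2,5); WM=2
i=2 t=4 v=1: → [2,6); WM=3
i=3 t=5 v=5: → [2,7); WM=4
i=4 t=6 v=3: → [2,8); WM=5
i=5 t=6 v=9: → [2,8); WM=5
i=6 t=10 v=3: → [10,12); WM=9
i=7 t=11 v=3: → [10,13); WM=10
i=8 t=8 v=8: → [8,10); WM=10
i=9 t=9 v=7: → [8,13); WM=10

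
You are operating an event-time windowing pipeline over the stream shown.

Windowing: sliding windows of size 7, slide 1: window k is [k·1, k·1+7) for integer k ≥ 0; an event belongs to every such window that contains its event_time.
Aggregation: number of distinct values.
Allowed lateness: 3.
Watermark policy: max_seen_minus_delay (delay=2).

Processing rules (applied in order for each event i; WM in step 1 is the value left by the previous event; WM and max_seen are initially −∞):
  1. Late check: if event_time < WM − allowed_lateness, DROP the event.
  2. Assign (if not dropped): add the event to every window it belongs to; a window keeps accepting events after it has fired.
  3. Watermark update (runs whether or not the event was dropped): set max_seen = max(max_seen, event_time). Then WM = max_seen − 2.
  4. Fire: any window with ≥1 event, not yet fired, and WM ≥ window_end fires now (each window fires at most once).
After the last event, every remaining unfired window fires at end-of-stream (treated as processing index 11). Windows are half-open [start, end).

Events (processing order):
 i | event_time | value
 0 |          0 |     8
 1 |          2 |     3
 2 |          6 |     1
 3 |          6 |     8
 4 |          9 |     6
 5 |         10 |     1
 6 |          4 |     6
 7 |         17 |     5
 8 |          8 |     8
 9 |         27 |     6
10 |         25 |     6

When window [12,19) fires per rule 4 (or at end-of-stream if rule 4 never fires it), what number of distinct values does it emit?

i=0 t=0 v=8: → [0,7); WM=-2
i=1 t=2 v=3: → [2,9),[1,8),[0,7); WM=0
i=2 t=6 v=1: → [6,13),[5,12),[4,11),[3,10),[2,9),[1,8),[0,7); WM=4
i=3 t=6 v=8: → [6,13),[5,12),[4,11),[3,10),[2,9),[1,8),[0,7); WM=4
i=4 t=9 v=6: → [9,16),[8,15),[7,14),[6,13),[5,12),[4,11),[3,10); WM=7; [0,7) fires=3
i=5 t=10 v=1: → [10,17),[9,16),[8,15),[7,14),[6,13),[5,12),[4,11); WM=8; [1,8) fires=3
i=6 t=4 v=6: DROP (t<8-3); WM=8
i=7 t=17 v=5: → [17,24),[16,23),[15,22),[14,21),[13,20),[12,19),[11,18); WM=15; [2,9) fires=3 [3,10) fires=3 [4,11) fires=3 [5,12) fires=3 [6,13) fires=3 [7,14) fires=2 [8,15) fires=2
i=8 t=8 v=8: DROP (t<15-3); WM=15
i=9 t=27 v=6: → [27,34),[26,33),[25,32),[24,31),[23,30),[22,29),[21,28); WM=25; [9,16) fires=2 [10,17) fires=1 [11,18) fires=1 [12,19) fires=1 [13,20) fires=1 [14,21) fires=1 [15,22) fires=1 [16,23) fires=1 [17,24) fires=1
i=10 t=25 v=6: → [25,32),[24,31),[23,30),[22,29),[21,28),[20,27),[19,26); WM=25

1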